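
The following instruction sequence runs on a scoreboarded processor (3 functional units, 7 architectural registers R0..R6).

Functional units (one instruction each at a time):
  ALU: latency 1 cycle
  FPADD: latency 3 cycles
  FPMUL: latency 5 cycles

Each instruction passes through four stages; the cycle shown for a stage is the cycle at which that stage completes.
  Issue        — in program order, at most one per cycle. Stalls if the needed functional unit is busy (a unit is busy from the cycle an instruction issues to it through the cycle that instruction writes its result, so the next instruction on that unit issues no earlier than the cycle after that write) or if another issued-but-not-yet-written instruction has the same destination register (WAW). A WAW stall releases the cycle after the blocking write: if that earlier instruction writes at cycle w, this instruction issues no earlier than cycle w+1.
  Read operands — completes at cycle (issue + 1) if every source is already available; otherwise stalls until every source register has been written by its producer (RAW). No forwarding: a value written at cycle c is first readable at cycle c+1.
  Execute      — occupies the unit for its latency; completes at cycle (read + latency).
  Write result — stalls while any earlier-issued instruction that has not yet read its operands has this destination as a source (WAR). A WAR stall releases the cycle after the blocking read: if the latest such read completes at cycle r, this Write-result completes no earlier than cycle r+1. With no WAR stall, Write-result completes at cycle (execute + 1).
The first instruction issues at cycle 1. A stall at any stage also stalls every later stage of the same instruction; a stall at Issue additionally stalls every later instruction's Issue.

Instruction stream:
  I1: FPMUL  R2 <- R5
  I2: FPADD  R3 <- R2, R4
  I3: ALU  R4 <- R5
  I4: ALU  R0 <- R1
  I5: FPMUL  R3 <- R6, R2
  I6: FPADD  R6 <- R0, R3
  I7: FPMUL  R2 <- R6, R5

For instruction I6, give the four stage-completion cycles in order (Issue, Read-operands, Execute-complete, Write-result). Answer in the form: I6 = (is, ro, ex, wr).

I6 = (15, 22, 25, 26)

I1: IS=1 RO=2 EX=7 WR=8
I2: IS=2 RO=9 EX=12 WR=13  [RAW R2: wait I1 write@8]
I3: IS=3 RO=4 EX=5 WR=10  [WAR R4: wait I2 read@9]
I4: IS=11 RO=12 EX=13 WR=14  [struct: ALU busy until I3 writes@10]
I5: IS=14 RO=15 EX=20 WR=21  [WAW R3: wait I2 write@13]
I6: IS=15 RO=22 EX=25 WR=26  [RAW R3: wait I5 write@21]
I7: IS=22 RO=27 EX=32 WR=33  [struct: FPMUL busy until I5 writes@21; RAW R6: wait I6 write@26]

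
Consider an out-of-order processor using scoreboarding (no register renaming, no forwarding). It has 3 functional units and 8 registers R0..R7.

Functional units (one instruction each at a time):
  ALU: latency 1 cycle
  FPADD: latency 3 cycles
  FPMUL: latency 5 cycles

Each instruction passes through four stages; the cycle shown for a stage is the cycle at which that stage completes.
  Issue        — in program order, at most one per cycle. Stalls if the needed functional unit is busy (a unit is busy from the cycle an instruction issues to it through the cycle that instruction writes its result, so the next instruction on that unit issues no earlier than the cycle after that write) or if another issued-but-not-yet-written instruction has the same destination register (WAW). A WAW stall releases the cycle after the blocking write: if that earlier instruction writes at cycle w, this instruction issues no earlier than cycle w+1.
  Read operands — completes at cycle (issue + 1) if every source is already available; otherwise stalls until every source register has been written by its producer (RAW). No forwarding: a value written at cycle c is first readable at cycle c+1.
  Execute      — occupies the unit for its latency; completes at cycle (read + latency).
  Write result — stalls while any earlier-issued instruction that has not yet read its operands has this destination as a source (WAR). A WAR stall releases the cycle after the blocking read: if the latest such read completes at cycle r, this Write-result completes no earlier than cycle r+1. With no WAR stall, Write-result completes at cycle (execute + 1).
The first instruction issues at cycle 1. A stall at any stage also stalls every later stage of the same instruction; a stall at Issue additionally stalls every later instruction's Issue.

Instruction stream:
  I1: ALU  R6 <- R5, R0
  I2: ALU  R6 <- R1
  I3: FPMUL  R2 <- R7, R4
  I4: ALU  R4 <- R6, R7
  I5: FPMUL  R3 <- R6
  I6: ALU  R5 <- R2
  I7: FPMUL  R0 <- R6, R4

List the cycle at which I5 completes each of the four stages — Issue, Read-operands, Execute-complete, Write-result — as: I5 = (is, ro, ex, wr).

I5 = (14, 15, 20, 21)

c1: issue I1 (ALU)
c2: I1 read-ops
c3: I1 finished on ALU
c4: I1→R6
c5: issue I2 (ALU)
c6: I2 read-ops | issue I3 (FPMUL)
c7: I2 finished on ALU | I3 read-ops
c8: I2→R6
c9: issue I4 (ALU)
c10: I4 read-ops
c11: I4 finished on ALU
c12: I3 finished on FPMUL | I4→R4
c13: I3→R2
c14: issue I5 (FPMUL)
c15: I5 read-ops | issue I6 (ALU)
c16: I6 read-ops
c17: I6 finished on ALU
c18: I6→R5
c20: I5 finished on FPMUL
c21: I5→R3
c22: issue I7 (FPMUL)
c23: I7 read-ops
c28: I7 finished on FPMUL
c29: I7→R0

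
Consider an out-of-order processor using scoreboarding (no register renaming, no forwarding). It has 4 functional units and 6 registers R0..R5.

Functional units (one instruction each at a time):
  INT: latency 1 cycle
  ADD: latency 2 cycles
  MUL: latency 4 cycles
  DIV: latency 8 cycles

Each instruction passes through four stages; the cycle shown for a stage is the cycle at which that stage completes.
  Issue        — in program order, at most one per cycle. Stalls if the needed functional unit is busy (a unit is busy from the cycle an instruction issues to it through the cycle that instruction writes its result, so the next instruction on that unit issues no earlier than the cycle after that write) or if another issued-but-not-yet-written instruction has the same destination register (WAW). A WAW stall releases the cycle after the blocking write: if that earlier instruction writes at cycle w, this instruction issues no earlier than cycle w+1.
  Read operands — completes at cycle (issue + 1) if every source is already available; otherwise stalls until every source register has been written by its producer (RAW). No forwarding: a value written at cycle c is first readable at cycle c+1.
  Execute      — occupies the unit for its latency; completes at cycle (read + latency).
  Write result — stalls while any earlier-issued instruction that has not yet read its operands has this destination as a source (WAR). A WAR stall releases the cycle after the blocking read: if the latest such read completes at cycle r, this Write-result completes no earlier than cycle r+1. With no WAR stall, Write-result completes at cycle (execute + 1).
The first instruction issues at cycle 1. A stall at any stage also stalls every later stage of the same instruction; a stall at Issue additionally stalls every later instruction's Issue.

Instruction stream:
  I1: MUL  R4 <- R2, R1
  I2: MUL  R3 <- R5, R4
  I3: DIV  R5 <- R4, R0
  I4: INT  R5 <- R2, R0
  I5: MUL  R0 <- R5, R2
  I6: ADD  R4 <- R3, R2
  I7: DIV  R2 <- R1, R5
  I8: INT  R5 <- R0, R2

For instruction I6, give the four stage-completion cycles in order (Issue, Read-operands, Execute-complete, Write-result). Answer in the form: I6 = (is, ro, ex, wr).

t=1  I1 issues→MUL
t=2  I1 reads
t=6  I1 exec-done
t=7  I1 writes R4
t=8  I2 issues→MUL
t=9  I2 reads; I3 issues→DIV
t=10  I3 reads
t=13  I2 exec-done
t=14  I2 writes R3
t=18  I3 exec-done
t=19  I3 writes R5
t=20  I4 issues→INT
t=21  I4 reads; I5 issues→MUL
t=22  I4 exec-done; I6 issues→ADD
t=23  I4 writes R5; I6 reads; I7 issues→DIV
t=24  I5 reads; I7 reads; I8 issues→INT
t=25  I6 exec-done
t=26  I6 writes R4
t=28  I5 exec-done
t=29  I5 writes R0
t=32  I7 exec-done
t=33  I7 writes R2
t=34  I8 reads
t=35  I8 exec-done
t=36  I8 writes R5

I6 = (22, 23, 25, 26)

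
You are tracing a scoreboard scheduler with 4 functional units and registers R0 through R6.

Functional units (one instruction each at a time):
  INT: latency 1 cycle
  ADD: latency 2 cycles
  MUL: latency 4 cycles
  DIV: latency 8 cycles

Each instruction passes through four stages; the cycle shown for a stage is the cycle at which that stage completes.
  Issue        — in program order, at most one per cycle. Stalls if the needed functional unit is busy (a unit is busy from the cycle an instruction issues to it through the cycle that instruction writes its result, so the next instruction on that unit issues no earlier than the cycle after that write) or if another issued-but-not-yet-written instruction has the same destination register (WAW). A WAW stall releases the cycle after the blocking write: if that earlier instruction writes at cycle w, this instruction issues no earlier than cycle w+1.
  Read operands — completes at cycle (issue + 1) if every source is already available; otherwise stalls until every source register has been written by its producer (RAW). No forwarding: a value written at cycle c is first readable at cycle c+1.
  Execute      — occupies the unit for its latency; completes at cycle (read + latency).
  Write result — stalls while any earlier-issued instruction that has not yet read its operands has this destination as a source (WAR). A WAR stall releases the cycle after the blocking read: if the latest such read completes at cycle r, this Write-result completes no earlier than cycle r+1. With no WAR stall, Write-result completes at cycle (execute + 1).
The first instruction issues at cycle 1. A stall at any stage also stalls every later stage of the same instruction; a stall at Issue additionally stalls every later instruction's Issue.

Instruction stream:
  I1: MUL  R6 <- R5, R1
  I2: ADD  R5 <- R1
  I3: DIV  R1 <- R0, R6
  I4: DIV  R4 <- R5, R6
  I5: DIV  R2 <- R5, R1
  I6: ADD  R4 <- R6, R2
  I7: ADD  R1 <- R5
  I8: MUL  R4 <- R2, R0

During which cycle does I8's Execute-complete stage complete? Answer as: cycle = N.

cycle = 50

I1  is:1  ro:2  ex:6  wr:7
I2  is:2  ro:3  ex:5  wr:6
I3  is:3  ro:8  ex:16  wr:17  — RAW R6: wait I1 write@7
I4  is:18  ro:19  ex:27  wr:28  — struct: DIV busy until I3 writes@17
I5  is:29  ro:30  ex:38  wr:39  — struct: DIV busy until I4 writes@28
I6  is:30  ro:40  ex:42  wr:43  — RAW R2: wait I5 write@39
I7  is:44  ro:45  ex:47  wr:48  — struct: ADD busy until I6 writes@43
I8  is:45  ro:46  ex:50  wr:51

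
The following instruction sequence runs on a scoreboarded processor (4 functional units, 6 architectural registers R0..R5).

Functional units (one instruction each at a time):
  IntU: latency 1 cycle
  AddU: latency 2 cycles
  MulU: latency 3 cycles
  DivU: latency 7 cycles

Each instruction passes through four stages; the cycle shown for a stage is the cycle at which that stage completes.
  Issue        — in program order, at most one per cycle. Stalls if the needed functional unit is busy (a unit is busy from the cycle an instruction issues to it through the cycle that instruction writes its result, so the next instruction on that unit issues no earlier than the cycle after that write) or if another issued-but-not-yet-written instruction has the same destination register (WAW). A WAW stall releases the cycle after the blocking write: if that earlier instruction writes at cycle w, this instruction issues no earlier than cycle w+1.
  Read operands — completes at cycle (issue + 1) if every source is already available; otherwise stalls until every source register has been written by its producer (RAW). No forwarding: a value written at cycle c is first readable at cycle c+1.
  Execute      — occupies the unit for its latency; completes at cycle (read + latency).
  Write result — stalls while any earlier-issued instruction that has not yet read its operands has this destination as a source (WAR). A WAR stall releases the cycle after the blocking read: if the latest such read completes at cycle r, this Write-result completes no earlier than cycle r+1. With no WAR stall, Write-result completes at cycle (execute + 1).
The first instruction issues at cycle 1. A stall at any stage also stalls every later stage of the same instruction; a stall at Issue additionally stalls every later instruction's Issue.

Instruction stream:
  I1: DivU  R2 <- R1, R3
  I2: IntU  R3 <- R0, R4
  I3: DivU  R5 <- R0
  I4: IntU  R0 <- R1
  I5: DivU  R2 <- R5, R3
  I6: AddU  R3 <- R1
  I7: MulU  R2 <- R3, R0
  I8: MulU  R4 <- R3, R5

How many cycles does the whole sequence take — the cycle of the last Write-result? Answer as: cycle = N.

cycle = 42

I1  is:1  ro:2  ex:9  wr:10
I2  is:2  ro:3  ex:4  wr:5
I3  is:11  ro:12  ex:19  wr:20  — struct: DivU busy until I1 writes@10
I4  is:12  ro:13  ex:14  wr:15
I5  is:21  ro:22  ex:29  wr:30  — struct: DivU busy until I3 writes@20
I6  is:22  ro:23  ex:25  wr:26
I7  is:31  ro:32  ex:35  wr:36  — WAW R2: wait I5 write@30
I8  is:37  ro:38  ex:41  wr:42  — struct: MulU busy until I7 writes@36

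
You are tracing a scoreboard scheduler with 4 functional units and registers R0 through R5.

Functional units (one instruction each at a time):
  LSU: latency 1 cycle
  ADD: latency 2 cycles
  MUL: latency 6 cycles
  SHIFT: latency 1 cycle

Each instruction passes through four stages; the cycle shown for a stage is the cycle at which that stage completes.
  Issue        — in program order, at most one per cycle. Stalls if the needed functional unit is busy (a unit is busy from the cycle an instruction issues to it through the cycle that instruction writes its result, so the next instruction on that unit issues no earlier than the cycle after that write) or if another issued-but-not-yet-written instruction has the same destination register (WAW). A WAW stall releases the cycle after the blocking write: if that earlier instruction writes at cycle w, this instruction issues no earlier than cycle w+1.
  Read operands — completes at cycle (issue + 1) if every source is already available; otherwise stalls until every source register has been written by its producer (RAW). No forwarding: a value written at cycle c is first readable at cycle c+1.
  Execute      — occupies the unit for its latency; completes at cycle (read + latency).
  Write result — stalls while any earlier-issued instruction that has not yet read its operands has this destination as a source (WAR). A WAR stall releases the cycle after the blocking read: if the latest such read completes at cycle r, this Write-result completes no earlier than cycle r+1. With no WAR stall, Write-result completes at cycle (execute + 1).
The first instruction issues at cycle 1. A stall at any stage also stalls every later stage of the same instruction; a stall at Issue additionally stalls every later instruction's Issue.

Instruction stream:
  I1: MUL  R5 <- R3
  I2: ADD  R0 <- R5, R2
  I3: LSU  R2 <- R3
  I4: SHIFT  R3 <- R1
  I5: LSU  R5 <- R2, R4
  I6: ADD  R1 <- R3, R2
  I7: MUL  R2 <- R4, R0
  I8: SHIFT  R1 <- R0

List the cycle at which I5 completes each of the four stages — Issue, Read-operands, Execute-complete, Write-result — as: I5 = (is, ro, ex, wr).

t=1  issue I1 (MUL)
t=2  I1 read-ops · issue I2 (ADD)
t=3  issue I3 (LSU)
t=4  I3 read-ops · issue I4 (SHIFT)
t=5  I3 finished on LSU · I4 read-ops
t=6  I4 finished on SHIFT
t=7  I4→R3
t=8  I1 finished on MUL
t=9  I1→R5
t=10  I2 read-ops
t=11  I3→R2
t=12  I2 finished on ADD · issue I5 (LSU)
t=13  I2→R0 · I5 read-ops
t=14  I5 finished on LSU · issue I6 (ADD)
t=15  I5→R5 · I6 read-ops · issue I7 (MUL)
t=16  I7 read-ops
t=17  I6 finished on ADD
t=18  I6→R1
t=19  issue I8 (SHIFT)
t=20  I8 read-ops
t=21  I8 finished on SHIFT
t=22  I7 finished on MUL · I8→R1
t=23  I7→R2

I5 = (12, 13, 14, 15)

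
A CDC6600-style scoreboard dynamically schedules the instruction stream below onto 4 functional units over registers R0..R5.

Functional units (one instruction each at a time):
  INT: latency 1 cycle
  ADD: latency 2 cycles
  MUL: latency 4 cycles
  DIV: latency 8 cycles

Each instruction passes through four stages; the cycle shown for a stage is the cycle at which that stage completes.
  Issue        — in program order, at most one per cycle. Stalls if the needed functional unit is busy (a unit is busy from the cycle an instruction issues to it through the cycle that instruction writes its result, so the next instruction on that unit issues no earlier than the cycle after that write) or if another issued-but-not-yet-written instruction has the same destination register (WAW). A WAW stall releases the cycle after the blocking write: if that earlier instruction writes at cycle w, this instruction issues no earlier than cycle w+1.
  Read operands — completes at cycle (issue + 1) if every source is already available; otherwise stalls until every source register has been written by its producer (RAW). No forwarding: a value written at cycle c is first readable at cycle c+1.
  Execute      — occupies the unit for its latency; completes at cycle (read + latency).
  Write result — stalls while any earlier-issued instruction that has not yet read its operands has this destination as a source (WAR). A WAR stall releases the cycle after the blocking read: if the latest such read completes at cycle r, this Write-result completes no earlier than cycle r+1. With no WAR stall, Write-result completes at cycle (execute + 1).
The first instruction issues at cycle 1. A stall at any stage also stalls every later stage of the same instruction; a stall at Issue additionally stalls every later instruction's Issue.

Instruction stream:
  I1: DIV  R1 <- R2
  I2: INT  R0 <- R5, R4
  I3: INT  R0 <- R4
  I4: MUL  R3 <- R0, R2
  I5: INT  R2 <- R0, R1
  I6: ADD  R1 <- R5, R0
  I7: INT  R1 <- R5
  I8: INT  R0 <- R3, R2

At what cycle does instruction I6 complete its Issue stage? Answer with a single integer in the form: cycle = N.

cycle 1: I1 issues→DIV
cycle 2: I1 reads | I2 issues→INT
cycle 3: I2 reads
cycle 4: I2 exec-done
cycle 5: I2 writes R0
cycle 6: I3 issues→INT
cycle 7: I3 reads | I4 issues→MUL
cycle 8: I3 exec-done
cycle 9: I3 writes R0
cycle 10: I1 exec-done | I4 reads | I5 issues→INT
cycle 11: I1 writes R1
cycle 12: I5 reads | I6 issues→ADD
cycle 13: I5 exec-done | I6 reads
cycle 14: I4 exec-done | I5 writes R2
cycle 15: I4 writes R3 | I6 exec-done
cycle 16: I6 writes R1
cycle 17: I7 issues→INT
cycle 18: I7 reads
cycle 19: I7 exec-done
cycle 20: I7 writes R1
cycle 21: I8 issues→INT
cycle 22: I8 reads
cycle 23: I8 exec-done
cycle 24: I8 writes R0

cycle = 12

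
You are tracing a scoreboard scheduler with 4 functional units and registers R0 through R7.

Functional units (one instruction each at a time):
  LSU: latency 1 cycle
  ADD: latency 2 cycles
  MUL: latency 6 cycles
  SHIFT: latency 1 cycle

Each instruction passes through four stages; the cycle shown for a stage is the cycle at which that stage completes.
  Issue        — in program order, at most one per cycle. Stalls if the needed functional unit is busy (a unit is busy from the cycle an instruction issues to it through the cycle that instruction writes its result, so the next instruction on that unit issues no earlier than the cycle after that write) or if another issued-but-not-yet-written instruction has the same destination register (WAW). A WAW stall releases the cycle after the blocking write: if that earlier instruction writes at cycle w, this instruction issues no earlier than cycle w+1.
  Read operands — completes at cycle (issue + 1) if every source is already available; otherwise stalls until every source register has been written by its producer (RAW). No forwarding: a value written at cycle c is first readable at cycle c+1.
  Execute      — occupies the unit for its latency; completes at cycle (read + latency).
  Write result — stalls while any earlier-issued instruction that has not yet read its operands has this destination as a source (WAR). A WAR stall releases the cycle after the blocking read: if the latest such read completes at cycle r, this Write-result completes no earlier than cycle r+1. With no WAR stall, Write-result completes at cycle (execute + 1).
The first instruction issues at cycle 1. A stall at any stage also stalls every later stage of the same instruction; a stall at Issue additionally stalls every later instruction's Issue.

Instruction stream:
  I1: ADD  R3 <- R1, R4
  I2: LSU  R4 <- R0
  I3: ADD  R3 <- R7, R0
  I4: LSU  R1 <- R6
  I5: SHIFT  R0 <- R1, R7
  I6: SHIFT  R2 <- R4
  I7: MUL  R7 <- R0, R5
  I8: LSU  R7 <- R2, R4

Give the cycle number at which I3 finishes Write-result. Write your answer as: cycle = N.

[1] I1 dispatched to ADD
[2] I1 operands ready | I2 dispatched to LSU
[3] I2 operands ready
[4] I1 complete | I2 complete
[5] R3←I1 | R4←I2
[6] I3 dispatched to ADD
[7] I3 operands ready | I4 dispatched to LSU
[8] I4 operands ready | I5 dispatched to SHIFT
[9] I3 complete | I4 complete
[10] R3←I3 | R1←I4
[11] I5 operands ready
[12] I5 complete
[13] R0←I5
[14] I6 dispatched to SHIFT
[15] I6 operands ready | I7 dispatched to MUL
[16] I6 complete | I7 operands ready
[17] R2←I6
[22] I7 complete
[23] R7←I7
[24] I8 dispatched to LSU
[25] I8 operands ready
[26] I8 complete
[27] R7←I8

cycle = 10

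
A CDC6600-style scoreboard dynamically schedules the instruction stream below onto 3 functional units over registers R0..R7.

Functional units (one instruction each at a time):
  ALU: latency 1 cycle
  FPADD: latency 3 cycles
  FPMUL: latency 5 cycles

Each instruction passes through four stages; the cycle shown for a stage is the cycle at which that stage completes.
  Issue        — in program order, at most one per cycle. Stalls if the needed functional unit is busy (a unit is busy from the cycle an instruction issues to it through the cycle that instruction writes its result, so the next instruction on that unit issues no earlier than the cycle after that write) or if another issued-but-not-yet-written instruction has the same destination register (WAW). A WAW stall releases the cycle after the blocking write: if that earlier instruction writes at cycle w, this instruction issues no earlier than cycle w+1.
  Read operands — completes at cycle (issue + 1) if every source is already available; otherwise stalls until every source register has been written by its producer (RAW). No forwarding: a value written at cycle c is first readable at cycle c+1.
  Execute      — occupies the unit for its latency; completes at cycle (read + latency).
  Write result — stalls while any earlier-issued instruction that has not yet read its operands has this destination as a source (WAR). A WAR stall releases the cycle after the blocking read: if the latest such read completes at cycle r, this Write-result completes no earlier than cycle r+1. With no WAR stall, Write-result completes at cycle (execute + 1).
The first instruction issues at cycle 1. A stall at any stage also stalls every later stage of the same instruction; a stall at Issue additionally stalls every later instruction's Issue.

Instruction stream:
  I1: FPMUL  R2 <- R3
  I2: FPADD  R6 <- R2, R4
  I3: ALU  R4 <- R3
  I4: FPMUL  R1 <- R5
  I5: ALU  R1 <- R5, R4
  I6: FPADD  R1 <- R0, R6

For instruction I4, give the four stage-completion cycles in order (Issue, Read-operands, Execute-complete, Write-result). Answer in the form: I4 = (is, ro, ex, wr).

cycle 1: issue I1 (FPMUL)
cycle 2: I1 read-ops, issue I2 (FPADD)
cycle 3: issue I3 (ALU)
cycle 4: I3 read-ops
cycle 5: I3 finished on ALU
cycle 7: I1 finished on FPMUL
cycle 8: I1→R2
cycle 9: I2 read-ops, issue I4 (FPMUL)
cycle 10: I3→R4, I4 read-ops
cycle 12: I2 finished on FPADD
cycle 13: I2→R6
cycle 15: I4 finished on FPMUL
cycle 16: I4→R1
cycle 17: issue I5 (ALU)
cycle 18: I5 read-ops
cycle 19: I5 finished on ALU
cycle 20: I5→R1
cycle 21: issue I6 (FPADD)
cycle 22: I6 read-ops
cycle 25: I6 finished on FPADD
cycle 26: I6→R1

I4 = (9, 10, 15, 16)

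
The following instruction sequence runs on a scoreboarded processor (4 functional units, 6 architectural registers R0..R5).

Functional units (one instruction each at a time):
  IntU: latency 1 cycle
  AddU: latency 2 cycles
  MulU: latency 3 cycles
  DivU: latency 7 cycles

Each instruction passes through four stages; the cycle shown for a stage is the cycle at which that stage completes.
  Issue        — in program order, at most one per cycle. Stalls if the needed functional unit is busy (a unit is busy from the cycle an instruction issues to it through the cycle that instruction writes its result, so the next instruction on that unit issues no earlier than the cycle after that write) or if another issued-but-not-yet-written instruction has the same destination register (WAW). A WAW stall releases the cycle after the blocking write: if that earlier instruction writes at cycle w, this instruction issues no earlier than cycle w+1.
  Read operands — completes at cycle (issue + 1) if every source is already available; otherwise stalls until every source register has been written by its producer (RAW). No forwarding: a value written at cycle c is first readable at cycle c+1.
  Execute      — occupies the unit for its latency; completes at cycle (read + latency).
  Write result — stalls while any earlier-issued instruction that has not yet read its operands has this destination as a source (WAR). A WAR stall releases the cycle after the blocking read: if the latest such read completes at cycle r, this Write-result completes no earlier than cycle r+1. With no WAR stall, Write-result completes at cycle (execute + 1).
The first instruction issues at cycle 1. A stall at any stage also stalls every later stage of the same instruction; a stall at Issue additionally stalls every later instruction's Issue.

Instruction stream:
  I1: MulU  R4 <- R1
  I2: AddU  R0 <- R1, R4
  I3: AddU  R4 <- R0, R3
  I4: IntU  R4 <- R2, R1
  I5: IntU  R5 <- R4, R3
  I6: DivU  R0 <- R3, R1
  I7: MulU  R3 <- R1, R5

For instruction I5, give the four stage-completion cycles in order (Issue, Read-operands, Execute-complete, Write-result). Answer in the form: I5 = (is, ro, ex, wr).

t=1  I1 issues→MulU
t=2  I1 reads, I2 issues→AddU
t=5  I1 exec-done
t=6  I1 writes R4
t=7  I2 reads
t=9  I2 exec-done
t=10  I2 writes R0
t=11  I3 issues→AddU
t=12  I3 reads
t=14  I3 exec-done
t=15  I3 writes R4
t=16  I4 issues→IntU
t=17  I4 reads
t=18  I4 exec-done
t=19  I4 writes R4
t=20  I5 issues→IntU
t=21  I5 reads, I6 issues→DivU
t=22  I5 exec-done, I6 reads, I7 issues→MulU
t=23  I5 writes R5
t=24  I7 reads
t=27  I7 exec-done
t=28  I7 writes R3
t=29  I6 exec-done
t=30  I6 writes R0

I5 = (20, 21, 22, 23)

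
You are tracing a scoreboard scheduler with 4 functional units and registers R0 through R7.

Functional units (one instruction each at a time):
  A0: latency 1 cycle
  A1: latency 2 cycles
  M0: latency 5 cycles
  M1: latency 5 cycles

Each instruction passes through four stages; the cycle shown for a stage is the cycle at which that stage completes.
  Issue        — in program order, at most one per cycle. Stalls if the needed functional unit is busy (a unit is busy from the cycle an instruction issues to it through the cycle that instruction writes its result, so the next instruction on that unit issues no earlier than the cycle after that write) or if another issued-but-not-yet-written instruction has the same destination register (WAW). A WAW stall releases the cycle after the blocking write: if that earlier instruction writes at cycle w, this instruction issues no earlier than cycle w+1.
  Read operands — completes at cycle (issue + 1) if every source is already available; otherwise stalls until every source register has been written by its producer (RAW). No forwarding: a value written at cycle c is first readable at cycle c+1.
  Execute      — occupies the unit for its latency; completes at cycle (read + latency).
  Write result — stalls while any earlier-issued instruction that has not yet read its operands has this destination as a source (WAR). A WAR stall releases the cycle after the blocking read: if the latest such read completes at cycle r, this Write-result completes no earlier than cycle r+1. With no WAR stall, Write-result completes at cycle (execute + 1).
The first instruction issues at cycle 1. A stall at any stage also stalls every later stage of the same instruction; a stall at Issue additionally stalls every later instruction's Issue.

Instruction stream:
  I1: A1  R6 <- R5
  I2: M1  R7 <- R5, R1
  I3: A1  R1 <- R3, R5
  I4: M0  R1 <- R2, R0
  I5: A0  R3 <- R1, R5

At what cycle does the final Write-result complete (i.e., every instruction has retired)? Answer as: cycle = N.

  I1 | 1 | 2 | 4 | 5
  I2 | 2 | 3 | 8 | 9
  I3 | 6 | 7 | 9 | 10   struct: A1 busy until I1 writes@5
  I4 | 11 | 12 | 17 | 18   WAW R1: wait I3 write@10
  I5 | 12 | 19 | 20 | 21   RAW R1: wait I4 write@18

cycle = 21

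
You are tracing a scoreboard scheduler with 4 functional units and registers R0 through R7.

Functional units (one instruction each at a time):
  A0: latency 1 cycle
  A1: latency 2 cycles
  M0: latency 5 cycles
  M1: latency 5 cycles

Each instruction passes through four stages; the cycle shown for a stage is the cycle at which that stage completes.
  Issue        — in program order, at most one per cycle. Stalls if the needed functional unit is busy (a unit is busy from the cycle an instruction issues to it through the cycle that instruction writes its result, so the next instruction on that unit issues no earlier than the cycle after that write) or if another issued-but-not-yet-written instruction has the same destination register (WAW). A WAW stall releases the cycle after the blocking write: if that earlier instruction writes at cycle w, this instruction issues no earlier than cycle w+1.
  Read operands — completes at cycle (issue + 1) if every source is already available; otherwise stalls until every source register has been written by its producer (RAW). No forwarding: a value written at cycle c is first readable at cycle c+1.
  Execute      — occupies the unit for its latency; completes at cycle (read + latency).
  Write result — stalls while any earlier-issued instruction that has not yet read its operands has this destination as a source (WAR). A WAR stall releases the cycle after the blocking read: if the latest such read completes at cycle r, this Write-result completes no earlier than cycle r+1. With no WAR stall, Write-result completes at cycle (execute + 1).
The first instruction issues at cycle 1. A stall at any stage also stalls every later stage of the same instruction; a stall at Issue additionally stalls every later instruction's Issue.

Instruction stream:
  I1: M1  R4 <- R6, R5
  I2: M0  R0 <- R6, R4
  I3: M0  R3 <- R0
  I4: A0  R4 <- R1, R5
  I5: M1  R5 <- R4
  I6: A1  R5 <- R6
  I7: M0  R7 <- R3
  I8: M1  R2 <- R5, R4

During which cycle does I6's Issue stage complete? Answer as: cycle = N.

c1: I1→M1
c2: I1 RO | I2→M0
c7: I1 EX
c8: I1 WR R4
c9: I2 RO
c14: I2 EX
c15: I2 WR R0
c16: I3→M0
c17: I3 RO | I4→A0
c18: I4 RO | I5→M1
c19: I4 EX
c20: I4 WR R4
c21: I5 RO
c22: I3 EX
c23: I3 WR R3
c26: I5 EX
c27: I5 WR R5
c28: I6→A1
c29: I6 RO | I7→M0
c30: I7 RO | I8→M1
c31: I6 EX
c32: I6 WR R5
c33: I8 RO
c35: I7 EX
c36: I7 WR R7
c38: I8 EX
c39: I8 WR R2

cycle = 28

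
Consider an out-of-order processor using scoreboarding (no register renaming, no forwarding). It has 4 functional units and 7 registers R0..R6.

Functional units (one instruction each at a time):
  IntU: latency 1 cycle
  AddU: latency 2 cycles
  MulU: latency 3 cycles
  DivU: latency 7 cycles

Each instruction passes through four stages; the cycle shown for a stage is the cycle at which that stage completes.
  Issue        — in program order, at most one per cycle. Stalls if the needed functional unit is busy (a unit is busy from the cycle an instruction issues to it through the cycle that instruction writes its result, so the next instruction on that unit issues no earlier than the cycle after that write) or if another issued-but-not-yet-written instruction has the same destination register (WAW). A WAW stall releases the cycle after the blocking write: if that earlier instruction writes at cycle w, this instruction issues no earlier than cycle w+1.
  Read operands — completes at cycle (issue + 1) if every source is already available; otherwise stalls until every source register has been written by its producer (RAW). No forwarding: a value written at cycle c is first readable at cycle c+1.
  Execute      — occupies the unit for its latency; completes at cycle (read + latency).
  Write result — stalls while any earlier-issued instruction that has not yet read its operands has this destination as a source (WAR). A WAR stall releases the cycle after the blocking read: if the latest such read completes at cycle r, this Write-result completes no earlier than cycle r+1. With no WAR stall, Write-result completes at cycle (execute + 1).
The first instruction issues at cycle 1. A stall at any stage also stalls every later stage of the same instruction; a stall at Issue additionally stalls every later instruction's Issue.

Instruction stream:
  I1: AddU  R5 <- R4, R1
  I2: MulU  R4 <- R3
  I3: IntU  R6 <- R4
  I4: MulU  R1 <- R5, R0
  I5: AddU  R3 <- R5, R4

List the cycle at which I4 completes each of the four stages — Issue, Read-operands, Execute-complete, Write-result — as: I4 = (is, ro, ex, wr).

I1: IS=1 RO=2 EX=4 WR=5
I2: IS=2 RO=3 EX=6 WR=7
I3: IS=3 RO=8 EX=9 WR=10  [RAW R4: wait I2 write@7]
I4: IS=8 RO=9 EX=12 WR=13  [struct: MulU busy until I2 writes@7]
I5: IS=9 RO=10 EX=12 WR=13

I4 = (8, 9, 12, 13)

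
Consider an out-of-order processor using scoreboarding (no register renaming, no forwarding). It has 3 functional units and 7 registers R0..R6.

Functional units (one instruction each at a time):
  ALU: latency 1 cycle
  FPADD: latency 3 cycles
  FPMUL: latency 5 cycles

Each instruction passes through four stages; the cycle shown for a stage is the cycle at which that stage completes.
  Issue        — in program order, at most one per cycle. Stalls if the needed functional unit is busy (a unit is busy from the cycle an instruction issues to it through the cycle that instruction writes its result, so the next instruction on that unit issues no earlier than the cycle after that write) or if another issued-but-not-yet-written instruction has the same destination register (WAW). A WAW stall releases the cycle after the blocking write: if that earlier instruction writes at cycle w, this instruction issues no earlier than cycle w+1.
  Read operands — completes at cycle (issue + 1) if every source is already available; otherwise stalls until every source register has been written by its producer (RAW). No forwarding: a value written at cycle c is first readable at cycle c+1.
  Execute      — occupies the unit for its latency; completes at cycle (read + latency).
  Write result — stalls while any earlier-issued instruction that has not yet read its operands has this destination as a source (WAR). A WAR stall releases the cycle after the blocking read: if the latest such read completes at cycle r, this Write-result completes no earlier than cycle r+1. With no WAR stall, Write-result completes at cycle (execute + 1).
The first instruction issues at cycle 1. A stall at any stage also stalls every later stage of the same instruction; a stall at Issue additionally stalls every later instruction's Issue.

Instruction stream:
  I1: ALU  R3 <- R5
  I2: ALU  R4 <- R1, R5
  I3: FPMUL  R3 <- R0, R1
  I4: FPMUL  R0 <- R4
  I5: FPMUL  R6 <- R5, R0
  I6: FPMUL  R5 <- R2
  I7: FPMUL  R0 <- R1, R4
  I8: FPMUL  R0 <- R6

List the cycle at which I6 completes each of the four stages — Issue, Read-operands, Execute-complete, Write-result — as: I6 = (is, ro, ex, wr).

I1  is:1  ro:2  ex:3  wr:4
I2  is:5  ro:6  ex:7  wr:8  — struct: ALU busy until I1 writes@4
I3  is:6  ro:7  ex:12  wr:13
I4  is:14  ro:15  ex:20  wr:21  — struct: FPMUL busy until I3 writes@13
I5  is:22  ro:23  ex:28  wr:29  — struct: FPMUL busy until I4 writes@21
I6  is:30  ro:31  ex:36  wr:37  — struct: FPMUL busy until I5 writes@29
I7  is:38  ro:39  ex:44  wr:45  — struct: FPMUL busy until I6 writes@37
I8  is:46  ro:47  ex:52  wr:53  — struct: FPMUL busy until I7 writes@45

I6 = (30, 31, 36, 37)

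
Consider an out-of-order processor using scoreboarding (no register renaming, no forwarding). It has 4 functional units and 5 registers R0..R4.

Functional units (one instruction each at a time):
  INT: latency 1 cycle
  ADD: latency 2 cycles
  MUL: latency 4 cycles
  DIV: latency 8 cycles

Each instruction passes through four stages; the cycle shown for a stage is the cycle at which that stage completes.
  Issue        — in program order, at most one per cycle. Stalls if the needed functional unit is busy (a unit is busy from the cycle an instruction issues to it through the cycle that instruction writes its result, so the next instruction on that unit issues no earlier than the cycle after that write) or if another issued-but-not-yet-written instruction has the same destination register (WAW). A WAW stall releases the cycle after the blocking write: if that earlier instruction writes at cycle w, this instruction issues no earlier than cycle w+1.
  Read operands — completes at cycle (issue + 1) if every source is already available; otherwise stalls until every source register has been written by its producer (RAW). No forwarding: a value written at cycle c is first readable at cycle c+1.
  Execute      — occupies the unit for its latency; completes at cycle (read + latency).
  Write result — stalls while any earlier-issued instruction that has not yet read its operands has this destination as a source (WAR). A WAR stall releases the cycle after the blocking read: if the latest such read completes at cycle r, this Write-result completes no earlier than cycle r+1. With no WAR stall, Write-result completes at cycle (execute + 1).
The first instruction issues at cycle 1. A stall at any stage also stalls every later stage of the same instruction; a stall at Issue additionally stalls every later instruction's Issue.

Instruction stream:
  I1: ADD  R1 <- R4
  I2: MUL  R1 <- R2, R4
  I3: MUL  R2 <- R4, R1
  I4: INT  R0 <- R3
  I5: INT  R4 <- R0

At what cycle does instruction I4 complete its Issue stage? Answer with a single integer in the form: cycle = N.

cycle 1: issue I1 (ADD)
cycle 2: I1 read-ops
cycle 4: I1 finished on ADD
cycle 5: I1→R1
cycle 6: issue I2 (MUL)
cycle 7: I2 read-ops
cycle 11: I2 finished on MUL
cycle 12: I2→R1
cycle 13: issue I3 (MUL)
cycle 14: I3 read-ops · issue I4 (INT)
cycle 15: I4 read-ops
cycle 16: I4 finished on INT
cycle 17: I4→R0
cycle 18: I3 finished on MUL · issue I5 (INT)
cycle 19: I3→R2 · I5 read-ops
cycle 20: I5 finished on INT
cycle 21: I5→R4

cycle = 14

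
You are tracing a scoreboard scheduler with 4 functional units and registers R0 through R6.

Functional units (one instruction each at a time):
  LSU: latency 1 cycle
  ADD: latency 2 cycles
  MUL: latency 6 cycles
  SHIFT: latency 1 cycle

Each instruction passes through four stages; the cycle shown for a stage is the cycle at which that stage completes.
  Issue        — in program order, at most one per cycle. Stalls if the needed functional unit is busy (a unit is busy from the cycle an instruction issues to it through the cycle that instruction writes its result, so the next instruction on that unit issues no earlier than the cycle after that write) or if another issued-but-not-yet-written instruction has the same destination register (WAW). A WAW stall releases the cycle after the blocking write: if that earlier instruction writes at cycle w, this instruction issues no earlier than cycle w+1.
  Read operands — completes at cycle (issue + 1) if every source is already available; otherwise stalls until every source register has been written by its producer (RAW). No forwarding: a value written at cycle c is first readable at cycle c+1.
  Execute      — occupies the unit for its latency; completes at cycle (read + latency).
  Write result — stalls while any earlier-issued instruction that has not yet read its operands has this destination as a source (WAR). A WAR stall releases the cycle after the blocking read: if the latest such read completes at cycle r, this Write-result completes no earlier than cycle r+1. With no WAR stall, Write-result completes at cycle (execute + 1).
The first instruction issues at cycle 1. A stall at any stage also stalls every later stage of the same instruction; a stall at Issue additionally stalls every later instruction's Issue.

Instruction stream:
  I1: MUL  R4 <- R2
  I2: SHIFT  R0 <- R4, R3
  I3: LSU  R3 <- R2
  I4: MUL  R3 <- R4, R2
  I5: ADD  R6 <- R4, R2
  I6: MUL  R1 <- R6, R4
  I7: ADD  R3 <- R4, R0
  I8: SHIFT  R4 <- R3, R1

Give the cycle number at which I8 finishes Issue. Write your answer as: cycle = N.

cycle = 23

I1  is:1  ro:2  ex:8  wr:9
I2  is:2  ro:10  ex:11  wr:12  — RAW R4: wait I1 write@9
I3  is:3  ro:4  ex:5  wr:11  — WAR R3: wait I2 read@10
I4  is:12  ro:13  ex:19  wr:20  — WAW R3: wait I3 write@11
I5  is:13  ro:14  ex:16  wr:17
I6  is:21  ro:22  ex:28  wr:29  — struct: MUL busy until I4 writes@20
I7  is:22  ro:23  ex:25  wr:26
I8  is:23  ro:30  ex:31  wr:32  — RAW R1: wait I6 write@29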